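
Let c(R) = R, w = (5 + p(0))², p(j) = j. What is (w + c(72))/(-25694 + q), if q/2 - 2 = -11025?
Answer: -97/47740 ≈ -0.0020318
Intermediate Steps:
q = -22046 (q = 4 + 2*(-11025) = 4 - 22050 = -22046)
w = 25 (w = (5 + 0)² = 5² = 25)
(w + c(72))/(-25694 + q) = (25 + 72)/(-25694 - 22046) = 97/(-47740) = 97*(-1/47740) = -97/47740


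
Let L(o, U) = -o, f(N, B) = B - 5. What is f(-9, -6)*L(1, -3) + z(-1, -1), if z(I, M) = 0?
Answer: 11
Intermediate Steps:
f(N, B) = -5 + B
f(-9, -6)*L(1, -3) + z(-1, -1) = (-5 - 6)*(-1*1) + 0 = -11*(-1) + 0 = 11 + 0 = 11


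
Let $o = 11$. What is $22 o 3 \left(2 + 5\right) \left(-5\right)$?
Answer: $-25410$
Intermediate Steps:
$22 o 3 \left(2 + 5\right) \left(-5\right) = 22 \cdot 11 \cdot 3 \left(2 + 5\right) \left(-5\right) = 22 \cdot 33 \cdot 7 \left(-5\right) = 726 \left(-35\right) = -25410$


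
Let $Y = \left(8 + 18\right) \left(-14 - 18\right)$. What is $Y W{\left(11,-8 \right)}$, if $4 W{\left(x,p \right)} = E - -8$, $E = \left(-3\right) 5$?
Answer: $1456$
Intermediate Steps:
$E = -15$
$W{\left(x,p \right)} = - \frac{7}{4}$ ($W{\left(x,p \right)} = \frac{-15 - -8}{4} = \frac{-15 + 8}{4} = \frac{1}{4} \left(-7\right) = - \frac{7}{4}$)
$Y = -832$ ($Y = 26 \left(-32\right) = -832$)
$Y W{\left(11,-8 \right)} = \left(-832\right) \left(- \frac{7}{4}\right) = 1456$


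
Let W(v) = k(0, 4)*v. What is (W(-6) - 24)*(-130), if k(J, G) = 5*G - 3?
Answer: 16380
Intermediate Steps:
k(J, G) = -3 + 5*G
W(v) = 17*v (W(v) = (-3 + 5*4)*v = (-3 + 20)*v = 17*v)
(W(-6) - 24)*(-130) = (17*(-6) - 24)*(-130) = (-102 - 24)*(-130) = -126*(-130) = 16380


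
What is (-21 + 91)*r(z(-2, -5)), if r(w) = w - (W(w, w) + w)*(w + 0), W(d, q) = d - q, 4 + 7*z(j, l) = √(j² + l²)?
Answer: -730/7 + 150*√29/7 ≈ 11.111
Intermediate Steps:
z(j, l) = -4/7 + √(j² + l²)/7
r(w) = w - w² (r(w) = w - ((w - w) + w)*(w + 0) = w - (0 + w)*w = w - w*w = w - w²)
(-21 + 91)*r(z(-2, -5)) = (-21 + 91)*((-4/7 + √((-2)² + (-5)²)/7)*(1 - (-4/7 + √((-2)² + (-5)²)/7))) = 70*((-4/7 + √(4 + 25)/7)*(1 - (-4/7 + √(4 + 25)/7))) = 70*((-4/7 + √29/7)*(1 - (-4/7 + √29/7))) = 70*((-4/7 + √29/7)*(1 + (4/7 - √29/7))) = 70*((-4/7 + √29/7)*(11/7 - √29/7)) = 70*(-4/7 + √29/7)*(11/7 - √29/7)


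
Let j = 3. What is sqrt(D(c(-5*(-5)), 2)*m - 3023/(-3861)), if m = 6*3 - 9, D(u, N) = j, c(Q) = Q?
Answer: sqrt(46018830)/1287 ≈ 5.2710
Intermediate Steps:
D(u, N) = 3
m = 9 (m = 18 - 9 = 9)
sqrt(D(c(-5*(-5)), 2)*m - 3023/(-3861)) = sqrt(3*9 - 3023/(-3861)) = sqrt(27 - 3023*(-1/3861)) = sqrt(27 + 3023/3861) = sqrt(107270/3861) = sqrt(46018830)/1287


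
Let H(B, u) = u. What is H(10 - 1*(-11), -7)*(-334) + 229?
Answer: 2567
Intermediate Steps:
H(10 - 1*(-11), -7)*(-334) + 229 = -7*(-334) + 229 = 2338 + 229 = 2567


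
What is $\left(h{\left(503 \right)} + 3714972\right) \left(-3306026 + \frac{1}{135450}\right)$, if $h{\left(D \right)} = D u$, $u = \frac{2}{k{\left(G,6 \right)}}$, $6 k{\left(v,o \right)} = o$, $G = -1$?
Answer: $- \frac{118858534871900473}{9675} \approx -1.2285 \cdot 10^{13}$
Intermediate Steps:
$k{\left(v,o \right)} = \frac{o}{6}$
$u = 2$ ($u = \frac{2}{\frac{1}{6} \cdot 6} = \frac{2}{1} = 2 \cdot 1 = 2$)
$h{\left(D \right)} = 2 D$ ($h{\left(D \right)} = D 2 = 2 D$)
$\left(h{\left(503 \right)} + 3714972\right) \left(-3306026 + \frac{1}{135450}\right) = \left(2 \cdot 503 + 3714972\right) \left(-3306026 + \frac{1}{135450}\right) = \left(1006 + 3714972\right) \left(-3306026 + \frac{1}{135450}\right) = 3715978 \left(- \frac{447801221699}{135450}\right) = - \frac{118858534871900473}{9675}$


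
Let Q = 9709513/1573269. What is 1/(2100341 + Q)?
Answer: 1573269/3304411094242 ≈ 4.7611e-7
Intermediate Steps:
Q = 9709513/1573269 (Q = 9709513*(1/1573269) = 9709513/1573269 ≈ 6.1716)
1/(2100341 + Q) = 1/(2100341 + 9709513/1573269) = 1/(3304411094242/1573269) = 1573269/3304411094242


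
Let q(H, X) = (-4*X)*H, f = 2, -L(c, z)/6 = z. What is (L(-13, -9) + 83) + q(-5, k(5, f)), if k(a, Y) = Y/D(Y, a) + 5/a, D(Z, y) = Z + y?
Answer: 1139/7 ≈ 162.71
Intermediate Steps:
L(c, z) = -6*z
k(a, Y) = 5/a + Y/(Y + a) (k(a, Y) = Y/(Y + a) + 5/a = 5/a + Y/(Y + a))
q(H, X) = -4*H*X
(L(-13, -9) + 83) + q(-5, k(5, f)) = (-6*(-9) + 83) - 4*(-5)*(5/5 + 2/(2 + 5)) = (54 + 83) - 4*(-5)*(5*(⅕) + 2/7) = 137 - 4*(-5)*(1 + 2*(⅐)) = 137 - 4*(-5)*(1 + 2/7) = 137 - 4*(-5)*9/7 = 137 + 180/7 = 1139/7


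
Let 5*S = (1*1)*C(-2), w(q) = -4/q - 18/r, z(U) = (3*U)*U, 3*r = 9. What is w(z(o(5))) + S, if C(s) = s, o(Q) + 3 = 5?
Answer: -101/15 ≈ -6.7333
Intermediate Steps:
r = 3 (r = (⅓)*9 = 3)
o(Q) = 2 (o(Q) = -3 + 5 = 2)
z(U) = 3*U²
w(q) = -6 - 4/q (w(q) = -4/q - 18/3 = -4/q - 18*⅓ = -4/q - 6 = -6 - 4/q)
S = -⅖ (S = ((1*1)*(-2))/5 = (1*(-2))/5 = (⅕)*(-2) = -⅖ ≈ -0.40000)
w(z(o(5))) + S = (-6 - 4/(3*2²)) - ⅖ = (-6 - 4/(3*4)) - ⅖ = (-6 - 4/12) - ⅖ = (-6 - 4*1/12) - ⅖ = (-6 - ⅓) - ⅖ = -19/3 - ⅖ = -101/15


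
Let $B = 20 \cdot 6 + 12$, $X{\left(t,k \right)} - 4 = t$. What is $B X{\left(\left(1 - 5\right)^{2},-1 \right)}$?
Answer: $2640$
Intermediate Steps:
$X{\left(t,k \right)} = 4 + t$
$B = 132$ ($B = 120 + 12 = 132$)
$B X{\left(\left(1 - 5\right)^{2},-1 \right)} = 132 \left(4 + \left(1 - 5\right)^{2}\right) = 132 \left(4 + \left(-4\right)^{2}\right) = 132 \left(4 + 16\right) = 132 \cdot 20 = 2640$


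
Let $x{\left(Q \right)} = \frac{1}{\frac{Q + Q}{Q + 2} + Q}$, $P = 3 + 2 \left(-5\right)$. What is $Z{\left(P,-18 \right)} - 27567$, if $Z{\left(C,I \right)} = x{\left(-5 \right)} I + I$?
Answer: $- \frac{137871}{5} \approx -27574.0$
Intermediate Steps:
$P = -7$ ($P = 3 - 10 = -7$)
$x{\left(Q \right)} = \frac{1}{Q + \frac{2 Q}{2 + Q}}$ ($x{\left(Q \right)} = \frac{1}{\frac{2 Q}{2 + Q} + Q} = \frac{1}{Q + \frac{2 Q}{2 + Q}}$)
$Z{\left(C,I \right)} = \frac{2 I}{5}$ ($Z{\left(C,I \right)} = \frac{2 - 5}{\left(-5\right) \left(4 - 5\right)} I + I = \left(- \frac{1}{5}\right) \frac{1}{-1} \left(-3\right) I + I = \left(- \frac{1}{5}\right) \left(-1\right) \left(-3\right) I + I = - \frac{3 I}{5} + I = \frac{2 I}{5}$)
$Z{\left(P,-18 \right)} - 27567 = \frac{2}{5} \left(-18\right) - 27567 = - \frac{36}{5} - 27567 = - \frac{137871}{5}$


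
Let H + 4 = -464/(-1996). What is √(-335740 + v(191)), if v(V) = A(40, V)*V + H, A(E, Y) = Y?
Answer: I*√74516728379/499 ≈ 547.05*I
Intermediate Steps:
H = -1880/499 (H = -4 - 464/(-1996) = -4 - 464*(-1/1996) = -4 + 116/499 = -1880/499 ≈ -3.7675)
v(V) = -1880/499 + V² (v(V) = V*V - 1880/499 = V² - 1880/499 = -1880/499 + V²)
√(-335740 + v(191)) = √(-335740 + (-1880/499 + 191²)) = √(-335740 + (-1880/499 + 36481)) = √(-335740 + 18202139/499) = √(-149332121/499) = I*√74516728379/499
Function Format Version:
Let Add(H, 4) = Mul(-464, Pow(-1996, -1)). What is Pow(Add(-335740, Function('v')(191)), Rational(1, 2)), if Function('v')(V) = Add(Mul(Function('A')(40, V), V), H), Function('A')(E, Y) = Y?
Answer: Mul(Rational(1, 499), I, Pow(74516728379, Rational(1, 2))) ≈ Mul(547.05, I)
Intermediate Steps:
H = Rational(-1880, 499) (H = Add(-4, Mul(-464, Pow(-1996, -1))) = Add(-4, Mul(-464, Rational(-1, 1996))) = Add(-4, Rational(116, 499)) = Rational(-1880, 499) ≈ -3.7675)
Function('v')(V) = Add(Rational(-1880, 499), Pow(V, 2)) (Function('v')(V) = Add(Mul(V, V), Rational(-1880, 499)) = Add(Pow(V, 2), Rational(-1880, 499)) = Add(Rational(-1880, 499), Pow(V, 2)))
Pow(Add(-335740, Function('v')(191)), Rational(1, 2)) = Pow(Add(-335740, Add(Rational(-1880, 499), Pow(191, 2))), Rational(1, 2)) = Pow(Add(-335740, Add(Rational(-1880, 499), 36481)), Rational(1, 2)) = Pow(Add(-335740, Rational(18202139, 499)), Rational(1, 2)) = Pow(Rational(-149332121, 499), Rational(1, 2)) = Mul(Rational(1, 499), I, Pow(74516728379, Rational(1, 2)))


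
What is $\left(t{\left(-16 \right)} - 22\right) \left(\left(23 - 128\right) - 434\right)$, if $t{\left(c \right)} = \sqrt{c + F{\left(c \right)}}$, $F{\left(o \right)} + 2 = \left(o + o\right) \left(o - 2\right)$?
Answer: $11858 - 1617 \sqrt{62} \approx -874.27$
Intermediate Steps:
$F{\left(o \right)} = -2 + 2 o \left(-2 + o\right)$ ($F{\left(o \right)} = -2 + \left(o + o\right) \left(o - 2\right) = -2 + 2 o \left(-2 + o\right)$)
$t{\left(c \right)} = \sqrt{-2 - 3 c + 2 c^{2}}$ ($t{\left(c \right)} = \sqrt{c - \left(2 - 2 c^{2} + 4 c\right)} = \sqrt{-2 - 3 c + 2 c^{2}}$)
$\left(t{\left(-16 \right)} - 22\right) \left(\left(23 - 128\right) - 434\right) = \left(\sqrt{-2 - -48 + 2 \left(-16\right)^{2}} - 22\right) \left(\left(23 - 128\right) - 434\right) = \left(\sqrt{-2 + 48 + 2 \cdot 256} - 22\right) \left(\left(23 - 128\right) - 434\right) = \left(\sqrt{-2 + 48 + 512} - 22\right) \left(-105 - 434\right) = \left(\sqrt{558} - 22\right) \left(-539\right) = \left(3 \sqrt{62} - 22\right) \left(-539\right) = \left(-22 + 3 \sqrt{62}\right) \left(-539\right) = 11858 - 1617 \sqrt{62}$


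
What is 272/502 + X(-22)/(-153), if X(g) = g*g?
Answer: -100676/38403 ≈ -2.6216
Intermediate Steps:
X(g) = g**2
272/502 + X(-22)/(-153) = 272/502 + (-22)**2/(-153) = 272*(1/502) + 484*(-1/153) = 136/251 - 484/153 = -100676/38403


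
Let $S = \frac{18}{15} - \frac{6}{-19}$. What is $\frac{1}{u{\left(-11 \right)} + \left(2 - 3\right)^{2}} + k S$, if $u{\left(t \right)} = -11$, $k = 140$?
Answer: $\frac{40301}{190} \approx 212.11$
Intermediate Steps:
$S = \frac{144}{95}$ ($S = 18 \cdot \frac{1}{15} - - \frac{6}{19} = \frac{6}{5} + \frac{6}{19} = \frac{144}{95} \approx 1.5158$)
$\frac{1}{u{\left(-11 \right)} + \left(2 - 3\right)^{2}} + k S = \frac{1}{-11 + \left(2 - 3\right)^{2}} + 140 \cdot \frac{144}{95} = \frac{1}{-11 + \left(-1\right)^{2}} + \frac{4032}{19} = \frac{1}{-11 + 1} + \frac{4032}{19} = \frac{1}{-10} + \frac{4032}{19} = - \frac{1}{10} + \frac{4032}{19} = \frac{40301}{190}$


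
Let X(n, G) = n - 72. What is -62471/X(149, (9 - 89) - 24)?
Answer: -62471/77 ≈ -811.31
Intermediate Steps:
X(n, G) = -72 + n
-62471/X(149, (9 - 89) - 24) = -62471/(-72 + 149) = -62471/77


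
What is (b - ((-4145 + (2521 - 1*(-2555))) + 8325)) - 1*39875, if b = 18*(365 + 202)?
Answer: -38925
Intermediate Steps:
b = 10206 (b = 18*567 = 10206)
(b - ((-4145 + (2521 - 1*(-2555))) + 8325)) - 1*39875 = (10206 - ((-4145 + (2521 - 1*(-2555))) + 8325)) - 1*39875 = (10206 - ((-4145 + (2521 + 2555)) + 8325)) - 39875 = (10206 - ((-4145 + 5076) + 8325)) - 39875 = (10206 - (931 + 8325)) - 39875 = (10206 - 1*9256) - 39875 = (10206 - 9256) - 39875 = 950 - 39875 = -38925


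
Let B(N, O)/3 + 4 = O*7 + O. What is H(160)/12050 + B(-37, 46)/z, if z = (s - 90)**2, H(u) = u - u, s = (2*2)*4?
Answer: 273/1369 ≈ 0.19942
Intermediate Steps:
s = 16 (s = 4*4 = 16)
H(u) = 0
z = 5476 (z = (16 - 90)**2 = (-74)**2 = 5476)
B(N, O) = -12 + 24*O (B(N, O) = -12 + 3*(O*7 + O) = -12 + 3*(7*O + O) = -12 + 3*(8*O) = -12 + 24*O)
H(160)/12050 + B(-37, 46)/z = 0/12050 + (-12 + 24*46)/5476 = 0*(1/12050) + (-12 + 1104)*(1/5476) = 0 + 1092*(1/5476) = 0 + 273/1369 = 273/1369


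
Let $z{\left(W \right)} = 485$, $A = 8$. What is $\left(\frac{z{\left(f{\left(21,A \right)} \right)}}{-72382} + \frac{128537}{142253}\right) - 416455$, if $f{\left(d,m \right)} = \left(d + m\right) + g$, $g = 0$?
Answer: $- \frac{4288043263237501}{10296556646} \approx -4.1645 \cdot 10^{5}$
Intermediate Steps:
$f{\left(d,m \right)} = d + m$ ($f{\left(d,m \right)} = \left(d + m\right) + 0 = d + m$)
$\left(\frac{z{\left(f{\left(21,A \right)} \right)}}{-72382} + \frac{128537}{142253}\right) - 416455 = \left(\frac{485}{-72382} + \frac{128537}{142253}\right) - 416455 = \left(485 \left(- \frac{1}{72382}\right) + 128537 \cdot \frac{1}{142253}\right) - 416455 = \left(- \frac{485}{72382} + \frac{128537}{142253}\right) - 416455 = \frac{9234772429}{10296556646} - 416455 = - \frac{4288043263237501}{10296556646}$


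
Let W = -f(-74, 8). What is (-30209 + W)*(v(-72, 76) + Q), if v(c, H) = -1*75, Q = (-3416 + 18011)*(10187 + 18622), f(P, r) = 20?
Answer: -12710305407120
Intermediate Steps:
Q = 420467355 (Q = 14595*28809 = 420467355)
v(c, H) = -75
W = -20 (W = -1*20 = -20)
(-30209 + W)*(v(-72, 76) + Q) = (-30209 - 20)*(-75 + 420467355) = -30229*420467280 = -12710305407120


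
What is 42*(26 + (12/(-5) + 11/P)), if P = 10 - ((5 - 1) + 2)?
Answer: 11067/10 ≈ 1106.7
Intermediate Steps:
P = 4 (P = 10 - (4 + 2) = 10 - 1*6 = 10 - 6 = 4)
42*(26 + (12/(-5) + 11/P)) = 42*(26 + (12/(-5) + 11/4)) = 42*(26 + (12*(-⅕) + 11*(¼))) = 42*(26 + (-12/5 + 11/4)) = 42*(26 + 7/20) = 42*(527/20) = 11067/10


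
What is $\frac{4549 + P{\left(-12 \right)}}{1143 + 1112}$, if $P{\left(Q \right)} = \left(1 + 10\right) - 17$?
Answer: $\frac{413}{205} \approx 2.0146$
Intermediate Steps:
$P{\left(Q \right)} = -6$ ($P{\left(Q \right)} = 11 - 17 = -6$)
$\frac{4549 + P{\left(-12 \right)}}{1143 + 1112} = \frac{4549 - 6}{1143 + 1112} = \frac{4543}{2255} = 4543 \cdot \frac{1}{2255} = \frac{413}{205}$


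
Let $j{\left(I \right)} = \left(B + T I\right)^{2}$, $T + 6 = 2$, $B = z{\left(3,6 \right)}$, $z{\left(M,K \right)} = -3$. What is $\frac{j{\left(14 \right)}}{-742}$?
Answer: $- \frac{3481}{742} \approx -4.6914$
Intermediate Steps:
$B = -3$
$T = -4$ ($T = -6 + 2 = -4$)
$j{\left(I \right)} = \left(-3 - 4 I\right)^{2}$
$\frac{j{\left(14 \right)}}{-742} = \frac{\left(3 + 4 \cdot 14\right)^{2}}{-742} = \left(3 + 56\right)^{2} \left(- \frac{1}{742}\right) = 59^{2} \left(- \frac{1}{742}\right) = 3481 \left(- \frac{1}{742}\right) = - \frac{3481}{742}$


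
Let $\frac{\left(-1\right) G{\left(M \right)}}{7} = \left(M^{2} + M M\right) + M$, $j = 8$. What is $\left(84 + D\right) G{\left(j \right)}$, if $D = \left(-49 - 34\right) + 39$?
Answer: $-38080$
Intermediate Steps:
$D = -44$ ($D = -83 + 39 = -44$)
$G{\left(M \right)} = - 14 M^{2} - 7 M$ ($G{\left(M \right)} = - 7 \left(\left(M^{2} + M M\right) + M\right) = - 7 \left(\left(M^{2} + M^{2}\right) + M\right) = - 7 \left(2 M^{2} + M\right) = - 7 \left(M + 2 M^{2}\right) = - 14 M^{2} - 7 M$)
$\left(84 + D\right) G{\left(j \right)} = \left(84 - 44\right) \left(\left(-7\right) 8 \left(1 + 2 \cdot 8\right)\right) = 40 \left(\left(-7\right) 8 \left(1 + 16\right)\right) = 40 \left(\left(-7\right) 8 \cdot 17\right) = 40 \left(-952\right) = -38080$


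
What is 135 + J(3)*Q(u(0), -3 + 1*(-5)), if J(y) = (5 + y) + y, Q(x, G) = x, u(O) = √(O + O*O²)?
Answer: 135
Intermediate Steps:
u(O) = √(O + O³)
J(y) = 5 + 2*y
135 + J(3)*Q(u(0), -3 + 1*(-5)) = 135 + (5 + 2*3)*√(0 + 0³) = 135 + (5 + 6)*√(0 + 0) = 135 + 11*√0 = 135 + 11*0 = 135 + 0 = 135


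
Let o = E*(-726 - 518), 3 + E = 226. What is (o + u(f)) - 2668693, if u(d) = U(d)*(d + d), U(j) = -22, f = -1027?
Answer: -2900917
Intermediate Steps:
E = 223 (E = -3 + 226 = 223)
u(d) = -44*d (u(d) = -22*(d + d) = -44*d)
o = -277412 (o = 223*(-726 - 518) = 223*(-1244) = -277412)
(o + u(f)) - 2668693 = (-277412 - 44*(-1027)) - 2668693 = (-277412 + 45188) - 2668693 = -232224 - 2668693 = -2900917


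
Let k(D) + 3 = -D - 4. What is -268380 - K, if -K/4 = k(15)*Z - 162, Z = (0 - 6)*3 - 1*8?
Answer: -266740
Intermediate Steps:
k(D) = -7 - D (k(D) = -3 + (-D - 4) = -3 + (-4 - D) = -7 - D)
Z = -26 (Z = -6*3 - 8 = -18 - 8 = -26)
K = -1640 (K = -4*((-7 - 1*15)*(-26) - 162) = -4*((-7 - 15)*(-26) - 162) = -4*(-22*(-26) - 162) = -4*(572 - 162) = -4*410 = -1640)
-268380 - K = -268380 - 1*(-1640) = -268380 + 1640 = -266740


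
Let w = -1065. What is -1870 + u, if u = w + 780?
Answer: -2155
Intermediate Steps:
u = -285 (u = -1065 + 780 = -285)
-1870 + u = -1870 - 285 = -2155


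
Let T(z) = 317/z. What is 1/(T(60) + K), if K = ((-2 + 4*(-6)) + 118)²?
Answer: 60/508157 ≈ 0.00011807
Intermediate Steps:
K = 8464 (K = ((-2 - 24) + 118)² = (-26 + 118)² = 92² = 8464)
1/(T(60) + K) = 1/(317/60 + 8464) = 1/(508157/60) = 60/508157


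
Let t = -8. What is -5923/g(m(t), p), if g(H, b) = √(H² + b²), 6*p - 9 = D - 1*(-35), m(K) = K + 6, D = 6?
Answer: -17769*√661/661 ≈ -691.13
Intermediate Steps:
m(K) = 6 + K
p = 25/3 (p = 3/2 + (6 - 1*(-35))/6 = 3/2 + (6 + 35)/6 = 3/2 + (⅙)*41 = 3/2 + 41/6 = 25/3 ≈ 8.3333)
-5923/g(m(t), p) = -5923/√((6 - 8)² + (25/3)²) = -5923/√((-2)² + 625/9) = -5923/√(4 + 625/9) = -5923*3*√661/661 = -17769*√661/661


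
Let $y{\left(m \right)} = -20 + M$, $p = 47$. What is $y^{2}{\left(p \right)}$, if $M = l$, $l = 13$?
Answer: $49$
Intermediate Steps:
$M = 13$
$y{\left(m \right)} = -7$ ($y{\left(m \right)} = -20 + 13 = -7$)
$y^{2}{\left(p \right)} = \left(-7\right)^{2} = 49$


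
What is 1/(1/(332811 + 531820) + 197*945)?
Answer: 864631/160964030116 ≈ 5.3716e-6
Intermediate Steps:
1/(1/(332811 + 531820) + 197*945) = 1/(1/864631 + 186165) = 1/(160964030116/864631) = 864631/160964030116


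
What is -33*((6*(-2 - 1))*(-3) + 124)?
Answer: -5874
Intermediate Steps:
-33*((6*(-2 - 1))*(-3) + 124) = -33*((6*(-3))*(-3) + 124) = -33*(-18*(-3) + 124) = -33*(54 + 124) = -33*178 = -5874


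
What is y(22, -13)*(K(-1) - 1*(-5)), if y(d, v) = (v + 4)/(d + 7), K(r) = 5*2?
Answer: -135/29 ≈ -4.6552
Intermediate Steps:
K(r) = 10
y(d, v) = (4 + v)/(7 + d)
y(22, -13)*(K(-1) - 1*(-5)) = ((4 - 13)/(7 + 22))*(10 - 1*(-5)) = (-9/29)*(10 + 5) = ((1/29)*(-9))*15 = -9/29*15 = -135/29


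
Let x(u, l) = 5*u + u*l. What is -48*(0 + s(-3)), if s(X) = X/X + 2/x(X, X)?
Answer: -32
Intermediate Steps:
x(u, l) = 5*u + l*u
s(X) = 1 + 2/(X*(5 + X)) (s(X) = X/X + 2/((X*(5 + X))) = 1 + 2*(1/(X*(5 + X))) = 1 + 2/(X*(5 + X)))
-48*(0 + s(-3)) = -48*(0 + (2 - 3*(5 - 3))/((-3)*(5 - 3))) = -48*(0 - ⅓*(2 - 3*2)/2) = -48*(0 - ⅓*½*(2 - 6)) = -48*(0 - ⅓*½*(-4)) = -48*(0 + ⅔) = -48*⅔ = -32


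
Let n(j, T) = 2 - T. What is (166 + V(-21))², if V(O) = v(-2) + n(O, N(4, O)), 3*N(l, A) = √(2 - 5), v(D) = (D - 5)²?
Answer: (651 - I*√3)²/9 ≈ 47089.0 - 250.57*I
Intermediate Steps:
v(D) = (-5 + D)²
N(l, A) = I*√3/3 (N(l, A) = √(2 - 5)/3 = √(-3)/3 = (I*√3)/3 = I*√3/3)
V(O) = 51 - I*√3/3 (V(O) = (-5 - 2)² + (2 - I*√3/3) = (-7)² + (2 - I*√3/3) = 49 + (2 - I*√3/3) = 51 - I*√3/3)
(166 + V(-21))² = (166 + (51 - I*√3/3))² = (217 - I*√3/3)²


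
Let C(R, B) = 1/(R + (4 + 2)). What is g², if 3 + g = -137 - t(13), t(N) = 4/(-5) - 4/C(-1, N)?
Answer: 355216/25 ≈ 14209.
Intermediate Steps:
C(R, B) = 1/(6 + R) (C(R, B) = 1/(R + 6) = 1/(6 + R))
t(N) = -104/5 (t(N) = 4/(-5) - 4/(1/(6 - 1)) = 4*(-⅕) - 4/(1/5) = -⅘ - 4/⅕ = -⅘ - 4*5 = -⅘ - 20 = -104/5)
g = -596/5 (g = -3 + (-137 - 1*(-104/5)) = -3 + (-137 + 104/5) = -3 - 581/5 = -596/5 ≈ -119.20)
g² = (-596/5)² = 355216/25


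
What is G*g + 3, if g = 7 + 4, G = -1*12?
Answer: -129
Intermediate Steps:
G = -12
g = 11
G*g + 3 = -12*11 + 3 = -132 + 3 = -129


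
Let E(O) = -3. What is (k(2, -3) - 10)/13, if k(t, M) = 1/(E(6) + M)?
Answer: -61/78 ≈ -0.78205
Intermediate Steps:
k(t, M) = 1/(-3 + M)
(k(2, -3) - 10)/13 = (1/(-3 - 3) - 10)/13 = (1/(-6) - 10)/13 = (-⅙ - 10)/13 = (1/13)*(-61/6) = -61/78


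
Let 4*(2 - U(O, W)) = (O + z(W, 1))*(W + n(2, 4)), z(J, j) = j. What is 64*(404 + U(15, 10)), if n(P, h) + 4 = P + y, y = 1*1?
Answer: 23680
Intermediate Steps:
y = 1
n(P, h) = -3 + P (n(P, h) = -4 + (P + 1) = -4 + (1 + P) = -3 + P)
U(O, W) = 2 - (1 + O)*(-1 + W)/4 (U(O, W) = 2 - (O + 1)*(W + (-3 + 2))/4 = 2 - (1 + O)*(W - 1)/4 = 2 - (1 + O)*(-1 + W)/4)
64*(404 + U(15, 10)) = 64*(404 + (9/4 - ¼*10 + (¼)*15 - ¼*15*10)) = 64*(404 + (9/4 - 5/2 + 15/4 - 75/2)) = 64*(404 - 34) = 64*370 = 23680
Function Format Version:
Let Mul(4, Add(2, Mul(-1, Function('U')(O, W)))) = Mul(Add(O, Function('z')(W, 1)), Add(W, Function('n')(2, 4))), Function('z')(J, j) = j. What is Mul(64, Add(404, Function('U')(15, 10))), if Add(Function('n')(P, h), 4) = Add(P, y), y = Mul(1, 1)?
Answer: 23680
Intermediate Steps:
y = 1
Function('n')(P, h) = Add(-3, P) (Function('n')(P, h) = Add(-4, Add(P, 1)) = Add(-4, Add(1, P)) = Add(-3, P))
Function('U')(O, W) = Add(2, Mul(Rational(-1, 4), Add(1, O), Add(-1, W))) (Function('U')(O, W) = Add(2, Mul(Rational(-1, 4), Mul(Add(O, 1), Add(W, Add(-3, 2))))) = Add(2, Mul(Rational(-1, 4), Mul(Add(1, O), Add(W, -1)))) = Add(2, Mul(Rational(-1, 4), Mul(Add(1, O), Add(-1, W)))) = Add(2, Mul(Rational(-1, 4), Add(1, O), Add(-1, W))))
Mul(64, Add(404, Function('U')(15, 10))) = Mul(64, Add(404, Add(Rational(9, 4), Mul(Rational(-1, 4), 10), Mul(Rational(1, 4), 15), Mul(Rational(-1, 4), 15, 10)))) = Mul(64, Add(404, Add(Rational(9, 4), Rational(-5, 2), Rational(15, 4), Rational(-75, 2)))) = Mul(64, Add(404, -34)) = Mul(64, 370) = 23680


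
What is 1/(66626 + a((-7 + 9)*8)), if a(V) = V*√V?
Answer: 1/66690 ≈ 1.4995e-5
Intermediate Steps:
a(V) = V^(3/2)
1/(66626 + a((-7 + 9)*8)) = 1/(66626 + ((-7 + 9)*8)^(3/2)) = 1/(66626 + (2*8)^(3/2)) = 1/(66626 + 16^(3/2)) = 1/(66626 + 64) = 1/66690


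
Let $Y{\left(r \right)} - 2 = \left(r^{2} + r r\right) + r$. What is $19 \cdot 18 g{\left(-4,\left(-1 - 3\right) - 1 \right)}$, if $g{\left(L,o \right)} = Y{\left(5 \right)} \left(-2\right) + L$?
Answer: $-40356$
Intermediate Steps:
$Y{\left(r \right)} = 2 + r + 2 r^{2}$ ($Y{\left(r \right)} = 2 + \left(\left(r^{2} + r r\right) + r\right) = 2 + \left(\left(r^{2} + r^{2}\right) + r\right) = 2 + \left(2 r^{2} + r\right) = 2 + \left(r + 2 r^{2}\right) = 2 + r + 2 r^{2}$)
$g{\left(L,o \right)} = -114 + L$ ($g{\left(L,o \right)} = \left(2 + 5 + 2 \cdot 5^{2}\right) \left(-2\right) + L = \left(2 + 5 + 2 \cdot 25\right) \left(-2\right) + L = \left(2 + 5 + 50\right) \left(-2\right) + L = 57 \left(-2\right) + L = -114 + L$)
$19 \cdot 18 g{\left(-4,\left(-1 - 3\right) - 1 \right)} = 19 \cdot 18 \left(-114 - 4\right) = 342 \left(-118\right) = -40356$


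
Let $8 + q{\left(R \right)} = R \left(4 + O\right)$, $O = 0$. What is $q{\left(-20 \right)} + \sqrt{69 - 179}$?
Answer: $-88 + i \sqrt{110} \approx -88.0 + 10.488 i$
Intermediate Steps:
$q{\left(R \right)} = -8 + 4 R$ ($q{\left(R \right)} = -8 + R \left(4 + 0\right) = -8 + R 4 = -8 + 4 R$)
$q{\left(-20 \right)} + \sqrt{69 - 179} = \left(-8 + 4 \left(-20\right)\right) + \sqrt{69 - 179} = \left(-8 - 80\right) + \sqrt{-110} = -88 + i \sqrt{110}$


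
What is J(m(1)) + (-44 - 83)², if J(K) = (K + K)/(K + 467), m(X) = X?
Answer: 3774187/234 ≈ 16129.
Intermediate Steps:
J(K) = 2*K/(467 + K) (J(K) = (2*K)/(467 + K) = 2*K/(467 + K))
J(m(1)) + (-44 - 83)² = 2*1/(467 + 1) + (-44 - 83)² = 2*1/468 + (-127)² = 2*1*(1/468) + 16129 = 1/234 + 16129 = 3774187/234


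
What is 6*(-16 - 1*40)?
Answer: -336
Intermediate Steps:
6*(-16 - 1*40) = 6*(-16 - 40) = 6*(-56) = -336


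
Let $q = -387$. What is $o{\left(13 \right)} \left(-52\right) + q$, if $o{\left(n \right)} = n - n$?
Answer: $-387$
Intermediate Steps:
$o{\left(n \right)} = 0$
$o{\left(13 \right)} \left(-52\right) + q = 0 \left(-52\right) - 387 = 0 - 387 = -387$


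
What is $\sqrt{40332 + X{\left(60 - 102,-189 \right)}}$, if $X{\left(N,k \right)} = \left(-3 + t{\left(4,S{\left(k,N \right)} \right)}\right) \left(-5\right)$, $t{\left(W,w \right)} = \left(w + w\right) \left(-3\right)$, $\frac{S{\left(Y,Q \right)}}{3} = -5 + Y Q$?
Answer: $3 \sqrt{83813} \approx 868.51$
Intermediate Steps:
$S{\left(Y,Q \right)} = -15 + 3 Q Y$ ($S{\left(Y,Q \right)} = 3 \left(-5 + Y Q\right) = 3 \left(-5 + Q Y\right) = -15 + 3 Q Y$)
$t{\left(W,w \right)} = - 6 w$ ($t{\left(W,w \right)} = 2 w \left(-3\right) = - 6 w$)
$X{\left(N,k \right)} = -435 + 90 N k$ ($X{\left(N,k \right)} = \left(-3 - 6 \left(-15 + 3 N k\right)\right) \left(-5\right) = \left(-3 - \left(-90 + 18 N k\right)\right) \left(-5\right) = \left(87 - 18 N k\right) \left(-5\right) = -435 + 90 N k$)
$\sqrt{40332 + X{\left(60 - 102,-189 \right)}} = \sqrt{40332 - \left(435 - 90 \left(60 - 102\right) \left(-189\right)\right)} = \sqrt{40332 - \left(435 + 3780 \left(-189\right)\right)} = \sqrt{40332 + \left(-435 + 714420\right)} = \sqrt{40332 + 713985} = \sqrt{754317} = 3 \sqrt{83813}$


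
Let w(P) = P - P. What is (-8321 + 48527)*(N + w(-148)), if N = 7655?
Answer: 307776930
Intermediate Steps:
w(P) = 0
(-8321 + 48527)*(N + w(-148)) = (-8321 + 48527)*(7655 + 0) = 40206*7655 = 307776930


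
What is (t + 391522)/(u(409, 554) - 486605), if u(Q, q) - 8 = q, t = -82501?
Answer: -309021/486043 ≈ -0.63579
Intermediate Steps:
u(Q, q) = 8 + q
(t + 391522)/(u(409, 554) - 486605) = (-82501 + 391522)/((8 + 554) - 486605) = 309021/(562 - 486605) = 309021/(-486043) = 309021*(-1/486043) = -309021/486043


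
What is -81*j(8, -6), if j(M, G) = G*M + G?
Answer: 4374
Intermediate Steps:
j(M, G) = G + G*M
-81*j(8, -6) = -(-486)*(1 + 8) = -(-486)*9 = -81*(-54) = 4374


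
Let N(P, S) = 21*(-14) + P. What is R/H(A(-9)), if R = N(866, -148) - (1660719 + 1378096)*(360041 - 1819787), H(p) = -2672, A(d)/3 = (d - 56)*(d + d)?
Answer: -2217949020781/1336 ≈ -1.6601e+9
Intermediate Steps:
N(P, S) = -294 + P
A(d) = 6*d*(-56 + d) (A(d) = 3*((d - 56)*(d + d)) = 3*((-56 + d)*(2*d)) = 3*(2*d*(-56 + d)) = 6*d*(-56 + d))
R = 4435898041562 (R = (-294 + 866) - (1660719 + 1378096)*(360041 - 1819787) = 572 - 3038815*(-1459746) = 572 - 1*(-4435898040990) = 572 + 4435898040990 = 4435898041562)
R/H(A(-9)) = 4435898041562/(-2672) = 4435898041562*(-1/2672) = -2217949020781/1336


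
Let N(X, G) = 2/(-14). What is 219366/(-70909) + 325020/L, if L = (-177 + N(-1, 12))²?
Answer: 39599907711/5451483920 ≈ 7.2641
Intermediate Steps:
N(X, G) = -⅐ (N(X, G) = 2*(-1/14) = -⅐)
L = 1537600/49 (L = (-177 - ⅐)² = (-1240/7)² = 1537600/49 ≈ 31380.)
219366/(-70909) + 325020/L = 219366/(-70909) + 325020/(1537600/49) = 219366*(-1/70909) + 325020*(49/1537600) = -219366/70909 + 796299/76880 = 39599907711/5451483920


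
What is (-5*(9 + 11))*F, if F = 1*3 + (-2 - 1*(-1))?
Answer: -200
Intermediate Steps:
F = 2 (F = 3 + (-2 + 1) = 3 - 1 = 2)
(-5*(9 + 11))*F = -5*(9 + 11)*2 = -5*20*2 = -100*2 = -200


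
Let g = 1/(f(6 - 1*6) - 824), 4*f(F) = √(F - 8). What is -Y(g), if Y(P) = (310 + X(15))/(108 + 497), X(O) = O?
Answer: -65/121 ≈ -0.53719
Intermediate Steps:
f(F) = √(-8 + F)/4 (f(F) = √(F - 8)/4 = √(-8 + F)/4)
g = 1/(-824 + I*√2/2) (g = 1/(√(-8 + (6 - 1*6))/4 - 824) = 1/(√(-8 + (6 - 6))/4 - 824) = 1/(√(-8 + 0)/4 - 824) = 1/(√(-8)/4 - 824) = 1/((2*I*√2)/4 - 824) = 1/(I*√2/2 - 824) = 1/(-824 + I*√2/2) ≈ -0.0012136 - 1.04e-6*I)
Y(P) = 65/121 (Y(P) = (310 + 15)/(108 + 497) = 325/605 = 325*(1/605) = 65/121)
-Y(g) = -1*65/121 = -65/121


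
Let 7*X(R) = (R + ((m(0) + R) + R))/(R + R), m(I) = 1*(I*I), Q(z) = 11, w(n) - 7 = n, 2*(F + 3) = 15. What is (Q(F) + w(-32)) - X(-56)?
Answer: -199/14 ≈ -14.214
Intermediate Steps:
F = 9/2 (F = -3 + (½)*15 = -3 + 15/2 = 9/2 ≈ 4.5000)
w(n) = 7 + n
m(I) = I² (m(I) = 1*I² = I²)
X(R) = 3/14 (X(R) = ((R + ((0² + R) + R))/(R + R))/7 = ((R + ((0 + R) + R))/((2*R)))/7 = ((R + (R + R))*(1/(2*R)))/7 = ((R + 2*R)*(1/(2*R)))/7 = ((3*R)*(1/(2*R)))/7 = (⅐)*(3/2) = 3/14)
(Q(F) + w(-32)) - X(-56) = (11 + (7 - 32)) - 1*3/14 = (11 - 25) - 3/14 = -14 - 3/14 = -199/14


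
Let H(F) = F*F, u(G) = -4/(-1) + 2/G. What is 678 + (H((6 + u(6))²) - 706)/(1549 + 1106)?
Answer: 29334725/43011 ≈ 682.03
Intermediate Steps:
u(G) = 4 + 2/G (u(G) = -4*(-1) + 2/G = 4 + 2/G)
H(F) = F²
678 + (H((6 + u(6))²) - 706)/(1549 + 1106) = 678 + (((6 + (4 + 2/6))²)² - 706)/(1549 + 1106) = 678 + (((6 + (4 + 2*(⅙)))²)² - 706)/2655 = 678 + (((6 + (4 + ⅓))²)² - 706)*(1/2655) = 678 + (((6 + 13/3)²)² - 706)*(1/2655) = 678 + (((31/3)²)² - 706)*(1/2655) = 678 + ((961/9)² - 706)*(1/2655) = 678 + (923521/81 - 706)*(1/2655) = 678 + (866335/81)*(1/2655) = 678 + 173267/43011 = 29334725/43011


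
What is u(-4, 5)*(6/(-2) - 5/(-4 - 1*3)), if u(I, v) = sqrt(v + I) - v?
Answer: 64/7 ≈ 9.1429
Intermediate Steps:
u(I, v) = sqrt(I + v) - v
u(-4, 5)*(6/(-2) - 5/(-4 - 1*3)) = (sqrt(-4 + 5) - 1*5)*(6/(-2) - 5/(-4 - 1*3)) = (sqrt(1) - 5)*(6*(-1/2) - 5/(-4 - 3)) = (1 - 5)*(-3 - 5/(-7)) = -4*(-3 - 5*(-1/7)) = -4*(-3 + 5/7) = -4*(-16/7) = 64/7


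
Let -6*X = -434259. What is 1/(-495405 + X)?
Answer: -2/846057 ≈ -2.3639e-6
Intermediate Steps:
X = 144753/2 (X = -1/6*(-434259) = 144753/2 ≈ 72377.)
1/(-495405 + X) = 1/(-495405 + 144753/2) = 1/(-846057/2) = -2/846057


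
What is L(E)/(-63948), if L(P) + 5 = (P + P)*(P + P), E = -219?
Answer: -191839/63948 ≈ -2.9999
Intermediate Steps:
L(P) = -5 + 4*P² (L(P) = -5 + (P + P)*(P + P) = -5 + (2*P)*(2*P) = -5 + 4*P²)
L(E)/(-63948) = (-5 + 4*(-219)²)/(-63948) = (-5 + 4*47961)*(-1/63948) = (-5 + 191844)*(-1/63948) = 191839*(-1/63948) = -191839/63948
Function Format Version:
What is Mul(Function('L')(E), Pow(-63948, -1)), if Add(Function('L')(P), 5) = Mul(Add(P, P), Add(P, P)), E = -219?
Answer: Rational(-191839, 63948) ≈ -2.9999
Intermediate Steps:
Function('L')(P) = Add(-5, Mul(4, Pow(P, 2))) (Function('L')(P) = Add(-5, Mul(Add(P, P), Add(P, P))) = Add(-5, Mul(Mul(2, P), Mul(2, P))) = Add(-5, Mul(4, Pow(P, 2))))
Mul(Function('L')(E), Pow(-63948, -1)) = Mul(Add(-5, Mul(4, Pow(-219, 2))), Pow(-63948, -1)) = Mul(Add(-5, Mul(4, 47961)), Rational(-1, 63948)) = Mul(Add(-5, 191844), Rational(-1, 63948)) = Mul(191839, Rational(-1, 63948)) = Rational(-191839, 63948)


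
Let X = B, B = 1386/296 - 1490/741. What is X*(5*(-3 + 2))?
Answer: -1464965/109668 ≈ -13.358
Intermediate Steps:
B = 292993/109668 (B = 1386*(1/296) - 1490*1/741 = 693/148 - 1490/741 = 292993/109668 ≈ 2.6716)
X = 292993/109668 ≈ 2.6716
X*(5*(-3 + 2)) = 292993*(5*(-3 + 2))/109668 = 292993*(5*(-1))/109668 = (292993/109668)*(-5) = -1464965/109668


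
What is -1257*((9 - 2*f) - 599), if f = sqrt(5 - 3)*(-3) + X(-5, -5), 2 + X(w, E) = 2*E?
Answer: 711462 - 7542*sqrt(2) ≈ 7.0080e+5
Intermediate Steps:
X(w, E) = -2 + 2*E
f = -12 - 3*sqrt(2) (f = sqrt(5 - 3)*(-3) + (-2 + 2*(-5)) = sqrt(2)*(-3) + (-2 - 10) = -3*sqrt(2) - 12 = -12 - 3*sqrt(2) ≈ -16.243)
-1257*((9 - 2*f) - 599) = -1257*((9 - 2*(-12 - 3*sqrt(2))) - 599) = -1257*((9 + (24 + 6*sqrt(2))) - 599) = -1257*((33 + 6*sqrt(2)) - 599) = -1257*(-566 + 6*sqrt(2)) = 711462 - 7542*sqrt(2)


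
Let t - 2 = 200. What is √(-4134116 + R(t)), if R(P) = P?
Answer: I*√4133914 ≈ 2033.2*I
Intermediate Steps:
t = 202 (t = 2 + 200 = 202)
√(-4134116 + R(t)) = √(-4134116 + 202) = √(-4133914) = I*√4133914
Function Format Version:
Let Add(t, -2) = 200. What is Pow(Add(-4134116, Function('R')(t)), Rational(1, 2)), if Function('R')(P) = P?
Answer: Mul(I, Pow(4133914, Rational(1, 2))) ≈ Mul(2033.2, I)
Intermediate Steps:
t = 202 (t = Add(2, 200) = 202)
Pow(Add(-4134116, Function('R')(t)), Rational(1, 2)) = Pow(Add(-4134116, 202), Rational(1, 2)) = Pow(-4133914, Rational(1, 2)) = Mul(I, Pow(4133914, Rational(1, 2)))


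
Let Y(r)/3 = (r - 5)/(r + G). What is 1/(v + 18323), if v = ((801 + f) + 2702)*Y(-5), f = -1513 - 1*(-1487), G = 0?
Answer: 1/39185 ≈ 2.5520e-5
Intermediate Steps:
f = -26 (f = -1513 + 1487 = -26)
Y(r) = 3*(-5 + r)/r (Y(r) = 3*((r - 5)/(r + 0)) = 3*((-5 + r)/r) = 3*(-5 + r)/r)
v = 20862 (v = ((801 - 26) + 2702)*(3 - 15/(-5)) = (775 + 2702)*(3 - 15*(-⅕)) = 3477*(3 + 3) = 3477*6 = 20862)
1/(v + 18323) = 1/(20862 + 18323) = 1/39185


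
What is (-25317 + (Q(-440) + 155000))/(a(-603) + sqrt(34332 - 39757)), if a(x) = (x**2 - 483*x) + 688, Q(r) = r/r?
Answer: 85013827464/429740563541 - 648420*I*sqrt(217)/429740563541 ≈ 0.19783 - 2.2227e-5*I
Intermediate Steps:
Q(r) = 1
a(x) = 688 + x**2 - 483*x
(-25317 + (Q(-440) + 155000))/(a(-603) + sqrt(34332 - 39757)) = (-25317 + (1 + 155000))/((688 + (-603)**2 - 483*(-603)) + sqrt(34332 - 39757)) = (-25317 + 155001)/((688 + 363609 + 291249) + sqrt(-5425)) = 129684/(655546 + 5*I*sqrt(217))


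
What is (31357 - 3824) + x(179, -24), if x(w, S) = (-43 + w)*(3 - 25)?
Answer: 24541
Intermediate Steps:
x(w, S) = 946 - 22*w (x(w, S) = (-43 + w)*(-22) = 946 - 22*w)
(31357 - 3824) + x(179, -24) = (31357 - 3824) + (946 - 22*179) = 27533 + (946 - 3938) = 27533 - 2992 = 24541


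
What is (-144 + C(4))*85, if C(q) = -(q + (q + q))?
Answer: -13260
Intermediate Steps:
C(q) = -3*q (C(q) = -(q + 2*q) = -3*q)
(-144 + C(4))*85 = (-144 - 3*4)*85 = (-144 - 12)*85 = -156*85 = -13260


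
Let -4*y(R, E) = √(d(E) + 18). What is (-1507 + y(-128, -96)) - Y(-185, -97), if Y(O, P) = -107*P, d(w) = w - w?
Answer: -11886 - 3*√2/4 ≈ -11887.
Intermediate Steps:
d(w) = 0
y(R, E) = -3*√2/4 (y(R, E) = -√(0 + 18)/4 = -3*√2/4)
(-1507 + y(-128, -96)) - Y(-185, -97) = (-1507 - 3*√2/4) - (-107)*(-97) = (-1507 - 3*√2/4) - 1*10379 = (-1507 - 3*√2/4) - 10379 = -11886 - 3*√2/4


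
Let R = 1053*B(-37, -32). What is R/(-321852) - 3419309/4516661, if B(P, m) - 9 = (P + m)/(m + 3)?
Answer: -5580721049777/7026199151498 ≈ -0.79427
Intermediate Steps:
B(P, m) = 9 + (P + m)/(3 + m) (B(P, m) = 9 + (P + m)/(m + 3) = 9 + (P + m)/(3 + m))
R = 347490/29 (R = 1053*((27 - 37 + 10*(-32))/(3 - 32)) = 1053*((27 - 37 - 320)/(-29)) = 1053*(-1/29*(-330)) = 1053*(330/29) = 347490/29 ≈ 11982.)
R/(-321852) - 3419309/4516661 = (347490/29)/(-321852) - 3419309/4516661 = (347490/29)*(-1/321852) - 3419309*1/4516661 = -57915/1555618 - 3419309/4516661 = -5580721049777/7026199151498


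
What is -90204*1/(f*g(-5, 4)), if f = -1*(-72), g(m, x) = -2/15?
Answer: 37585/4 ≈ 9396.3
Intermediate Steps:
g(m, x) = -2/15 (g(m, x) = -2*1/15 = -2/15)
f = 72
-90204*1/(f*g(-5, 4)) = -90204/(72*(-2/15)) = -90204/(-48/5) = -90204*(-5/48) = 37585/4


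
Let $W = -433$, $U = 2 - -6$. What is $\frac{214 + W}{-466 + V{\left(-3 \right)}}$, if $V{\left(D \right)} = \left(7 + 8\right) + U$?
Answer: $\frac{219}{443} \approx 0.49436$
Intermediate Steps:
$U = 8$ ($U = 2 + 6 = 8$)
$V{\left(D \right)} = 23$ ($V{\left(D \right)} = \left(7 + 8\right) + 8 = 15 + 8 = 23$)
$\frac{214 + W}{-466 + V{\left(-3 \right)}} = \frac{214 - 433}{-466 + 23} = - \frac{219}{-443} = \left(-219\right) \left(- \frac{1}{443}\right) = \frac{219}{443}$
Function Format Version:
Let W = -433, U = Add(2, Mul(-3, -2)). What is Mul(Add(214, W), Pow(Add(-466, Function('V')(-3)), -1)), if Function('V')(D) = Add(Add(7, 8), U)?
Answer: Rational(219, 443) ≈ 0.49436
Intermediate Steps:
U = 8 (U = Add(2, 6) = 8)
Function('V')(D) = 23 (Function('V')(D) = Add(Add(7, 8), 8) = Add(15, 8) = 23)
Mul(Add(214, W), Pow(Add(-466, Function('V')(-3)), -1)) = Mul(Add(214, -433), Pow(Add(-466, 23), -1)) = Mul(-219, Pow(-443, -1)) = Mul(-219, Rational(-1, 443)) = Rational(219, 443)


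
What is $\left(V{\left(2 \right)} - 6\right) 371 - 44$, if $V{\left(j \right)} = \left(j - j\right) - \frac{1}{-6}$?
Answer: $- \frac{13249}{6} \approx -2208.2$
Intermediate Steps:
$V{\left(j \right)} = \frac{1}{6}$ ($V{\left(j \right)} = 0 - - \frac{1}{6} = 0 + \frac{1}{6} = \frac{1}{6}$)
$\left(V{\left(2 \right)} - 6\right) 371 - 44 = \left(\frac{1}{6} - 6\right) 371 - 44 = \left(- \frac{35}{6}\right) 371 - 44 = - \frac{12985}{6} - 44 = - \frac{13249}{6}$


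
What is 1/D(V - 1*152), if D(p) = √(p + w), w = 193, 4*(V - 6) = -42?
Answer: √146/73 ≈ 0.16552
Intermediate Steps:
V = -9/2 (V = 6 + (¼)*(-42) = 6 - 21/2 = -9/2 ≈ -4.5000)
D(p) = √(193 + p) (D(p) = √(p + 193) = √(193 + p))
1/D(V - 1*152) = 1/(√(193 + (-9/2 - 1*152))) = 1/(√(193 + (-9/2 - 152))) = 1/(√(193 - 313/2)) = 1/(√(73/2)) = 1/(√146/2) = √146/73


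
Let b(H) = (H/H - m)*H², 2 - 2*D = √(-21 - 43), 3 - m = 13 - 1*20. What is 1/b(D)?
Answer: 5/867 - 8*I/2601 ≈ 0.005767 - 0.0030757*I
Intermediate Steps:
m = 10 (m = 3 - (13 - 1*20) = 3 - (13 - 20) = 3 - 1*(-7) = 3 + 7 = 10)
D = 1 - 4*I (D = 1 - √(-21 - 43)/2 = 1 - 4*I ≈ 1.0 - 4.0*I)
b(H) = -9*H² (b(H) = (H/H - 1*10)*H² = (1 - 10)*H² = -9*H²)
1/b(D) = 1/(-9*(1 - 4*I)²) = -1/(9*(1 - 4*I)²)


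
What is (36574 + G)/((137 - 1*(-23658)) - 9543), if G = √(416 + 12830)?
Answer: 18287/7126 + √13246/14252 ≈ 2.5743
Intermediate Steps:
G = √13246 ≈ 115.09
(36574 + G)/((137 - 1*(-23658)) - 9543) = (36574 + √13246)/((137 - 1*(-23658)) - 9543) = (36574 + √13246)/((137 + 23658) - 9543) = (36574 + √13246)/(23795 - 9543) = (36574 + √13246)/14252 = (36574 + √13246)*(1/14252) = 18287/7126 + √13246/14252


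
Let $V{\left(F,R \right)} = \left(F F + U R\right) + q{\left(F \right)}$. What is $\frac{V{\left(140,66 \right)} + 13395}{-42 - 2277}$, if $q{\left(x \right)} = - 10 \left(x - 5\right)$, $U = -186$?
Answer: $- \frac{19369}{2319} \approx -8.3523$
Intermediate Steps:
$q{\left(x \right)} = 50 - 10 x$ ($q{\left(x \right)} = - 10 \left(-5 + x\right) = 50 - 10 x$)
$V{\left(F,R \right)} = 50 + F^{2} - 186 R - 10 F$ ($V{\left(F,R \right)} = \left(F F - 186 R\right) - \left(-50 + 10 F\right) = \left(F^{2} - 186 R\right) - \left(-50 + 10 F\right) = 50 + F^{2} - 186 R - 10 F$)
$\frac{V{\left(140,66 \right)} + 13395}{-42 - 2277} = \frac{\left(50 + 140^{2} - 12276 - 1400\right) + 13395}{-42 - 2277} = \frac{\left(50 + 19600 - 12276 - 1400\right) + 13395}{-2319} = \left(5974 + 13395\right) \left(- \frac{1}{2319}\right) = 19369 \left(- \frac{1}{2319}\right) = - \frac{19369}{2319}$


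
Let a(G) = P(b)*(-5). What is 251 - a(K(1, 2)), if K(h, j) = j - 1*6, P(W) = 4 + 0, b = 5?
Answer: 271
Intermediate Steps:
P(W) = 4
K(h, j) = -6 + j (K(h, j) = j - 6 = -6 + j)
a(G) = -20 (a(G) = 4*(-5) = -20)
251 - a(K(1, 2)) = 251 - 1*(-20) = 251 + 20 = 271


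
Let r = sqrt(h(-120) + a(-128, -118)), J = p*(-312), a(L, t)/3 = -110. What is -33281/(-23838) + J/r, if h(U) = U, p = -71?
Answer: 33281/23838 - 3692*I*sqrt(2)/5 ≈ 1.3961 - 1044.3*I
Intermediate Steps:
a(L, t) = -330 (a(L, t) = 3*(-110) = -330)
J = 22152 (J = -71*(-312) = 22152)
r = 15*I*sqrt(2) (r = sqrt(-120 - 330) = sqrt(-450) = 15*I*sqrt(2) ≈ 21.213*I)
-33281/(-23838) + J/r = -33281/(-23838) + 22152/((15*I*sqrt(2))) = -33281*(-1/23838) + 22152*(-I*sqrt(2)/30) = 33281/23838 - 3692*I*sqrt(2)/5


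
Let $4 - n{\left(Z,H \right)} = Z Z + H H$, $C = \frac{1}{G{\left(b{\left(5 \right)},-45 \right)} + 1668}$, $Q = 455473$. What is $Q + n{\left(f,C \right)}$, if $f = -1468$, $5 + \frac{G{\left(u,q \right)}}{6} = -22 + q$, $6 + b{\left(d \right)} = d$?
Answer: $- \frac{2596391153713}{1527696} \approx -1.6995 \cdot 10^{6}$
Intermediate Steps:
$b{\left(d \right)} = -6 + d$
$G{\left(u,q \right)} = -162 + 6 q$ ($G{\left(u,q \right)} = -30 + 6 \left(-22 + q\right) = -30 + \left(-132 + 6 q\right) = -162 + 6 q$)
$C = \frac{1}{1236}$ ($C = \frac{1}{\left(-162 + 6 \left(-45\right)\right) + 1668} = \frac{1}{\left(-162 - 270\right) + 1668} = \frac{1}{-432 + 1668} = \frac{1}{1236} \approx 0.00080906$)
$n{\left(Z,H \right)} = 4 - H^{2} - Z^{2}$ ($n{\left(Z,H \right)} = 4 - \left(Z Z + H H\right) = 4 - \left(Z^{2} + H^{2}\right) = 4 - \left(H^{2} + Z^{2}\right) = 4 - H^{2} - Z^{2}$)
$Q + n{\left(f,C \right)} = 455473 - \frac{3292215433921}{1527696} = - \frac{2596391153713}{1527696}$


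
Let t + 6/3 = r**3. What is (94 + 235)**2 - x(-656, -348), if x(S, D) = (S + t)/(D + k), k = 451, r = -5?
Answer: 11149606/103 ≈ 1.0825e+5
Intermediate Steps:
t = -127 (t = -2 + (-5)**3 = -2 - 125 = -127)
x(S, D) = (-127 + S)/(451 + D) (x(S, D) = (S - 127)/(D + 451) = (-127 + S)/(451 + D))
(94 + 235)**2 - x(-656, -348) = (94 + 235)**2 - (-127 - 656)/(451 - 348) = 329**2 - (-783)/103 = 108241 - (-783)/103 = 108241 - 1*(-783/103) = 108241 + 783/103 = 11149606/103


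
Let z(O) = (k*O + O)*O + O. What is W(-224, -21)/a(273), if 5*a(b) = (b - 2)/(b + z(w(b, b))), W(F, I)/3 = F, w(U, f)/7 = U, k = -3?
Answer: 24533570880/271 ≈ 9.0530e+7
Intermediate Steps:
w(U, f) = 7*U
W(F, I) = 3*F
z(O) = O - 2*O**2 (z(O) = (-3*O + O)*O + O = (-2*O)*O + O = -2*O**2 + O = O - 2*O**2)
a(b) = (-2 + b)/(5*(b + 7*b*(1 - 14*b))) (a(b) = ((b - 2)/(b + (7*b)*(1 - 14*b)))/5 = ((-2 + b)/(b + (7*b)*(1 - 14*b)))/5 = ((-2 + b)/(b + 7*b*(1 - 14*b)))/5 = (-2 + b)/(5*(b + 7*b*(1 - 14*b))))
W(-224, -21)/a(273) = (3*(-224))/(((1/10)*(-2 + 273)/(273*(4 - 49*273)))) = -672/((1/10)*(1/273)*271/(4 - 13377)) = -672/((1/10)*(1/273)*271/(-13373)) = -672/((1/10)*(1/273)*(-1/13373)*271) = -672/(-271/36508290) = -672*(-36508290/271) = 24533570880/271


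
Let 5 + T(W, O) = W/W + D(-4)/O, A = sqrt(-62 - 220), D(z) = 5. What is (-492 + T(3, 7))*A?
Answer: -3467*I*sqrt(282)/7 ≈ -8317.3*I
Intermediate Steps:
A = I*sqrt(282) (A = sqrt(-282) = I*sqrt(282) ≈ 16.793*I)
T(W, O) = -4 + 5/O (T(W, O) = -5 + (W/W + 5/O) = -5 + (1 + 5/O) = -4 + 5/O)
(-492 + T(3, 7))*A = (-492 + (-4 + 5/7))*(I*sqrt(282)) = (-492 - 23/7)*(I*sqrt(282)) = -3467*I*sqrt(282)/7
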